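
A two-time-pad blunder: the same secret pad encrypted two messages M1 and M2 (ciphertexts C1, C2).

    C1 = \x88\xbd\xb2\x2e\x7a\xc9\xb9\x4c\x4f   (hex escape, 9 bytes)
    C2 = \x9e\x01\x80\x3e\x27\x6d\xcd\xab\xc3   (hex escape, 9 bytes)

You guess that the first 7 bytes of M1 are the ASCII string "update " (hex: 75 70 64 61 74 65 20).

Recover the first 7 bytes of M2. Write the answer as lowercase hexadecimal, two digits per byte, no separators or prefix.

63cc567129c154

First, C1 ⊕ C2 = (M1 ⊕ K) ⊕ (M2 ⊕ K) = M1 ⊕ M2, so the key drops out. Then M2 = (M1 ⊕ M2) ⊕ M1 over the first 7 bytes.
byte 0: (88 ⊕ 9e) ⊕ 75 = 16 ⊕ 75 = 63
byte 1: (bd ⊕ 01) ⊕ 70 = bc ⊕ 70 = cc
byte 2: (b2 ⊕ 80) ⊕ 64 = 32 ⊕ 64 = 56
byte 3: (2e ⊕ 3e) ⊕ 61 = 10 ⊕ 61 = 71
byte 4: (7a ⊕ 27) ⊕ 74 = 5d ⊕ 74 = 29
byte 5: (c9 ⊕ 6d) ⊕ 65 = a4 ⊕ 65 = c1
byte 6: (b9 ⊕ cd) ⊕ 20 = 74 ⊕ 20 = 54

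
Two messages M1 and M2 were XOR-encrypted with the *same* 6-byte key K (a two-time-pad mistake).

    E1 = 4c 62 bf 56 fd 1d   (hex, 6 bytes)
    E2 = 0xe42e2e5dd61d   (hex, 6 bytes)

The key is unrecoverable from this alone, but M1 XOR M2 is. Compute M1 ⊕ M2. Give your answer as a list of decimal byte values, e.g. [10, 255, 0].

E1 ⊕ E2 = (M1 ⊕ K) ⊕ (M2 ⊕ K) = M1 ⊕ M2 — the shared key cancels under XOR.
01001100 xor 11100100 = 10101000
01100010 xor 00101110 = 01001100
10111111 xor 00101110 = 10010001
01010110 xor 01011101 = 00001011
11111101 xor 11010110 = 00101011
00011101 xor 00011101 = 00000000

[168, 76, 145, 11, 43, 0]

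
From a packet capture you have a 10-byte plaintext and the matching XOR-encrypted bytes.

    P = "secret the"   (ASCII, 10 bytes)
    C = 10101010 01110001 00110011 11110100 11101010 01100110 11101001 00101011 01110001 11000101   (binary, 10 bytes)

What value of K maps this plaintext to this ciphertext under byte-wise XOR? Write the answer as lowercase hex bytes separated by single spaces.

d9 14 50 86 8f 12 c9 5f 19 a0

Since C = P ⊕ K, XORing both sides with P gives K = P ⊕ C.
73 ^ aa = d9
65 ^ 71 = 14
63 ^ 33 = 50
72 ^ f4 = 86
65 ^ ea = 8f
74 ^ 66 = 12
20 ^ e9 = c9
74 ^ 2b = 5f
68 ^ 71 = 19
65 ^ c5 = a0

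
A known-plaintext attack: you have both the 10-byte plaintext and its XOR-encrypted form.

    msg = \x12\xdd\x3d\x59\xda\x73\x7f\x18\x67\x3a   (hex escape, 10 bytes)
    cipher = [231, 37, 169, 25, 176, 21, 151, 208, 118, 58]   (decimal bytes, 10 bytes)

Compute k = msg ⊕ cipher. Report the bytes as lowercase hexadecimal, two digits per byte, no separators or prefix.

f5f894406a66e8c81100

Since cipher = msg ⊕ k, XORing both sides with msg gives k = msg ⊕ cipher.
12 ^ e7 = f5
dd ^ 25 = f8
3d ^ a9 = 94
59 ^ 19 = 40
da ^ b0 = 6a
73 ^ 15 = 66
7f ^ 97 = e8
18 ^ d0 = c8
67 ^ 76 = 11
3a ^ 3a = 00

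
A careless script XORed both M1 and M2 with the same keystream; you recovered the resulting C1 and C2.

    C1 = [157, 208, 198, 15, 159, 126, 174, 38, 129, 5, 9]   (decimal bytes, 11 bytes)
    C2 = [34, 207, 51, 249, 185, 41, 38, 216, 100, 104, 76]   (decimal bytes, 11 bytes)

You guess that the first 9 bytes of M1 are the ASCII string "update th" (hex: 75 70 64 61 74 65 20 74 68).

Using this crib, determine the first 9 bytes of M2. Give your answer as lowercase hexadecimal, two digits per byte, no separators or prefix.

First, C1 ⊕ C2 = (M1 ⊕ K) ⊕ (M2 ⊕ K) = M1 ⊕ M2, so the key drops out. Then M2 = (M1 ⊕ M2) ⊕ M1 over the first 9 bytes.
byte 0: (9d xor 22) xor 75 = bf xor 75 = ca
byte 1: (d0 xor cf) xor 70 = 1f xor 70 = 6f
byte 2: (c6 xor 33) xor 64 = f5 xor 64 = 91
byte 3: (0f xor f9) xor 61 = f6 xor 61 = 97
byte 4: (9f xor b9) xor 74 = 26 xor 74 = 52
byte 5: (7e xor 29) xor 65 = 57 xor 65 = 32
byte 6: (ae xor 26) xor 20 = 88 xor 20 = a8
byte 7: (26 xor d8) xor 74 = fe xor 74 = 8a
byte 8: (81 xor 64) xor 68 = e5 xor 68 = 8d

ca6f91975232a88a8d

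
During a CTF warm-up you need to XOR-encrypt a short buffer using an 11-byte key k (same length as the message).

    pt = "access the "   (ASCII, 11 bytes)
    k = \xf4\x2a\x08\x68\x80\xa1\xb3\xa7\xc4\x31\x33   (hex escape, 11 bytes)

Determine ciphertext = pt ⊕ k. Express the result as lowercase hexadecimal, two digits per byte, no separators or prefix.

95496b0df3d293d3ac5413

 97 ⊕ 244 = 149
 99 ⊕  42 =  73
 99 ⊕   8 = 107
101 ⊕ 104 =  13
115 ⊕ 128 = 243
115 ⊕ 161 = 210
 32 ⊕ 179 = 147
116 ⊕ 167 = 211
104 ⊕ 196 = 172
101 ⊕  49 =  84
 32 ⊕  51 =  19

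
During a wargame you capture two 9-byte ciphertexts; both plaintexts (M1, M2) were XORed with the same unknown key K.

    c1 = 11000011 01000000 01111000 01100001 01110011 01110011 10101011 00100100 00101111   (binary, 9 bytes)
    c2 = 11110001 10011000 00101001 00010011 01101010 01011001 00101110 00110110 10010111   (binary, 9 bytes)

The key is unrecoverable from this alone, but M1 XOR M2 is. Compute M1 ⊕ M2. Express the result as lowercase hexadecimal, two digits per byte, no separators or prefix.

c1 ⊕ c2 = (M1 ⊕ K) ⊕ (M2 ⊕ K) = M1 ⊕ M2 — the shared key cancels under XOR.
195 xor 241 =  50
 64 xor 152 = 216
120 xor  41 =  81
 97 xor  19 = 114
115 xor 106 =  25
115 xor  89 =  42
171 xor  46 = 133
 36 xor  54 =  18
 47 xor 151 = 184

32d85172192a8512b8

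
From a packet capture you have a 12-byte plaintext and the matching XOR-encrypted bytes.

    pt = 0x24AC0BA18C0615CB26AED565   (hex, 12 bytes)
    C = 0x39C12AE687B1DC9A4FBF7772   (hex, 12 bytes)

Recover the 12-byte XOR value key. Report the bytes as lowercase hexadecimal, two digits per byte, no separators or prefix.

Since C = pt ⊕ key, XORing both sides with pt gives key = pt ⊕ C.
byte 0: 24 xor 39 = 1d
byte 1: ac xor c1 = 6d
byte 2: 0b xor 2a = 21
byte 3: a1 xor e6 = 47
byte 4: 8c xor 87 = 0b
byte 5: 06 xor b1 = b7
byte 6: 15 xor dc = c9
byte 7: cb xor 9a = 51
byte 8: 26 xor 4f = 69
byte 9: ae xor bf = 11
byte 10: d5 xor 77 = a2
byte 11: 65 xor 72 = 17

1d6d21470bb7c9516911a217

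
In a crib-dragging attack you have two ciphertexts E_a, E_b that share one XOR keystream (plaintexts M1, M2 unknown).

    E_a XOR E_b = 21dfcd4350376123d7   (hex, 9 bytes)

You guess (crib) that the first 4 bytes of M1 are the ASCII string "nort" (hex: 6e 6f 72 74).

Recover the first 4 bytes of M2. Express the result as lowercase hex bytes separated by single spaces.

Since E_a ⊕ E_b = M1 ⊕ M2, XORing with the guessed M1 bytes yields the corresponding M2 bytes: M2 = (E_a ⊕ E_b) ⊕ M1.
00100001 XOR 01101110 = 01001111
11011111 XOR 01101111 = 10110000
11001101 XOR 01110010 = 10111111
01000011 XOR 01110100 = 00110111

4f b0 bf 37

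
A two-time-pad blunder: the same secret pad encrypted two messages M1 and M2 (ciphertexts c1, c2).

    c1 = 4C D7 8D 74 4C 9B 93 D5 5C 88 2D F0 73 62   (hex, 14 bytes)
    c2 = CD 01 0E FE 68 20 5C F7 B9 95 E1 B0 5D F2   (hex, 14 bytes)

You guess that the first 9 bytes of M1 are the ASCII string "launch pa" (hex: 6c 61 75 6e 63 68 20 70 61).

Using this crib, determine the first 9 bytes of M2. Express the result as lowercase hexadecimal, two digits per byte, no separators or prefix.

First, c1 ⊕ c2 = (M1 ⊕ K) ⊕ (M2 ⊕ K) = M1 ⊕ M2, so the key drops out. Then M2 = (M1 ⊕ M2) ⊕ M1 over the first 9 bytes.
byte 0: (4c XOR cd) XOR 6c = 81 XOR 6c = ed
byte 1: (d7 XOR 01) XOR 61 = d6 XOR 61 = b7
byte 2: (8d XOR 0e) XOR 75 = 83 XOR 75 = f6
byte 3: (74 XOR fe) XOR 6e = 8a XOR 6e = e4
byte 4: (4c XOR 68) XOR 63 = 24 XOR 63 = 47
byte 5: (9b XOR 20) XOR 68 = bb XOR 68 = d3
byte 6: (93 XOR 5c) XOR 20 = cf XOR 20 = ef
byte 7: (d5 XOR f7) XOR 70 = 22 XOR 70 = 52
byte 8: (5c XOR b9) XOR 61 = e5 XOR 61 = 84

edb7f6e447d3ef5284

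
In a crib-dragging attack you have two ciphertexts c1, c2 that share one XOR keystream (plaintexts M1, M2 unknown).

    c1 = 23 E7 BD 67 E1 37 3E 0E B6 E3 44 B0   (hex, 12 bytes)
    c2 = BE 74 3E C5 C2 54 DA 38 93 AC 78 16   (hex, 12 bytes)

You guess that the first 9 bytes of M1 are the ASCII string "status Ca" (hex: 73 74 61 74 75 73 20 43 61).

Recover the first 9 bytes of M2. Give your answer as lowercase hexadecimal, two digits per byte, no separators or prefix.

First, c1 ⊕ c2 = (M1 ⊕ K) ⊕ (M2 ⊕ K) = M1 ⊕ M2, so the key drops out. Then M2 = (M1 ⊕ M2) ⊕ M1 over the first 9 bytes.
byte 0: (23 ^ be) ^ 73 = 9d ^ 73 = ee
byte 1: (e7 ^ 74) ^ 74 = 93 ^ 74 = e7
byte 2: (bd ^ 3e) ^ 61 = 83 ^ 61 = e2
byte 3: (67 ^ c5) ^ 74 = a2 ^ 74 = d6
byte 4: (e1 ^ c2) ^ 75 = 23 ^ 75 = 56
byte 5: (37 ^ 54) ^ 73 = 63 ^ 73 = 10
byte 6: (3e ^ da) ^ 20 = e4 ^ 20 = c4
byte 7: (0e ^ 38) ^ 43 = 36 ^ 43 = 75
byte 8: (b6 ^ 93) ^ 61 = 25 ^ 61 = 44

eee7e2d65610c47544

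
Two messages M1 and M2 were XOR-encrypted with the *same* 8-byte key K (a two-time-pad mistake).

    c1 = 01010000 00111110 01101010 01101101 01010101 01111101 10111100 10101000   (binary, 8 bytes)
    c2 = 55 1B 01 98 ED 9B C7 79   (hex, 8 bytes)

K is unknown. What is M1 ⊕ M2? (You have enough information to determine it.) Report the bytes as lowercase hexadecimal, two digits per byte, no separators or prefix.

05256bf5b8e67bd1

c1 ⊕ c2 = (M1 ⊕ K) ⊕ (M2 ⊕ K) = M1 ⊕ M2 — the shared key cancels under XOR.
50 XOR 55 = 05
3e XOR 1b = 25
6a XOR 01 = 6b
6d XOR 98 = f5
55 XOR ed = b8
7d XOR 9b = e6
bc XOR c7 = 7b
a8 XOR 79 = d1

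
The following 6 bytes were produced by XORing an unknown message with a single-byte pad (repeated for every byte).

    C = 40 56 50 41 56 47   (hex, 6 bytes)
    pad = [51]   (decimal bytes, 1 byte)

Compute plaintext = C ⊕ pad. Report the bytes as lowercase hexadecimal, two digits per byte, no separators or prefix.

736563726574

The 1-byte key repeats, so the effective keystream is 33 33 33 33 33 33.
byte 0:  64 ^  51 = 115
byte 1:  86 ^  51 = 101
byte 2:  80 ^  51 =  99
byte 3:  65 ^  51 = 114
byte 4:  86 ^  51 = 101
byte 5:  71 ^  51 = 116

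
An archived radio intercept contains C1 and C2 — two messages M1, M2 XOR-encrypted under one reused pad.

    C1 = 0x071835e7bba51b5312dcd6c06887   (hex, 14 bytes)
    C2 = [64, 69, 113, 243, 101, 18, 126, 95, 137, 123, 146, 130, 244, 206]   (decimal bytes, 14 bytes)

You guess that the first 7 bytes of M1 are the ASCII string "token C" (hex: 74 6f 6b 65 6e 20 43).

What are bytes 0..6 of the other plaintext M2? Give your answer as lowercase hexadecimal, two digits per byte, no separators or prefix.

First, C1 ⊕ C2 = (M1 ⊕ K) ⊕ (M2 ⊕ K) = M1 ⊕ M2, so the key drops out. Then M2 = (M1 ⊕ M2) ⊕ M1 over the first 7 bytes.
byte 0: (07 ^ 40) ^ 74 = 47 ^ 74 = 33
byte 1: (18 ^ 45) ^ 6f = 5d ^ 6f = 32
byte 2: (35 ^ 71) ^ 6b = 44 ^ 6b = 2f
byte 3: (e7 ^ f3) ^ 65 = 14 ^ 65 = 71
byte 4: (bb ^ 65) ^ 6e = de ^ 6e = b0
byte 5: (a5 ^ 12) ^ 20 = b7 ^ 20 = 97
byte 6: (1b ^ 7e) ^ 43 = 65 ^ 43 = 26

33322f71b09726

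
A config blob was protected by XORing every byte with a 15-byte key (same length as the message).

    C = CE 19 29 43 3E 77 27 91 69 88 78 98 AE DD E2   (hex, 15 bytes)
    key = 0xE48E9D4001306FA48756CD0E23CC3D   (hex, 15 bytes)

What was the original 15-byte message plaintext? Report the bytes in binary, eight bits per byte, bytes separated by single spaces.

byte 0: 206 ^ 228 =  42
byte 1:  25 ^ 142 = 151
byte 2:  41 ^ 157 = 180
byte 3:  67 ^  64 =   3
byte 4:  62 ^   1 =  63
byte 5: 119 ^  48 =  71
byte 6:  39 ^ 111 =  72
byte 7: 145 ^ 164 =  53
byte 8: 105 ^ 135 = 238
byte 9: 136 ^  86 = 222
byte 10: 120 ^ 205 = 181
byte 11: 152 ^  14 = 150
byte 12: 174 ^  35 = 141
byte 13: 221 ^ 204 =  17
byte 14: 226 ^  61 = 223

00101010 10010111 10110100 00000011 00111111 01000111 01001000 00110101 11101110 11011110 10110101 10010110 10001101 00010001 11011111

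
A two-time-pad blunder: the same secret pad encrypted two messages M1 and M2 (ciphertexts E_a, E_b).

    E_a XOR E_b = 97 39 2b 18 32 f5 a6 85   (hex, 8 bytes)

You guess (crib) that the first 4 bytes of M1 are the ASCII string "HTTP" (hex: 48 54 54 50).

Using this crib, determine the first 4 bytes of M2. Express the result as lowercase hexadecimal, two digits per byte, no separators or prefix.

Since E_a ⊕ E_b = M1 ⊕ M2, XORing with the guessed M1 bytes yields the corresponding M2 bytes: M2 = (E_a ⊕ E_b) ⊕ M1.
97 ^ 48 = df
39 ^ 54 = 6d
2b ^ 54 = 7f
18 ^ 50 = 48

df6d7f48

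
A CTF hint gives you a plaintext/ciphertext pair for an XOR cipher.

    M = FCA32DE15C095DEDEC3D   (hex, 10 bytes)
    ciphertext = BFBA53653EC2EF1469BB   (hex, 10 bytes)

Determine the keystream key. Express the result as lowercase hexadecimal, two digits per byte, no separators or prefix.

Since ciphertext = M ⊕ key, XORing both sides with M gives key = M ⊕ ciphertext.
fc XOR bf = 43
a3 XOR ba = 19
2d XOR 53 = 7e
e1 XOR 65 = 84
5c XOR 3e = 62
09 XOR c2 = cb
5d XOR ef = b2
ed XOR 14 = f9
ec XOR 69 = 85
3d XOR bb = 86

43197e8462cbb2f98586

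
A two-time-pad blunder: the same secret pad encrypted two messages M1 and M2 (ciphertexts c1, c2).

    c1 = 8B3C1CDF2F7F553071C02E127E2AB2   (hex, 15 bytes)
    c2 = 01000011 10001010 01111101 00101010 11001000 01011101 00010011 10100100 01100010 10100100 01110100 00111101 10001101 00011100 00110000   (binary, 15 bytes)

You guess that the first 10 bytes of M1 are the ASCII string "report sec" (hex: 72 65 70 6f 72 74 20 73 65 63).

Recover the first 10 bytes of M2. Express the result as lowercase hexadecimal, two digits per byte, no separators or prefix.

bad3119a955666e77607

First, c1 ⊕ c2 = (M1 ⊕ K) ⊕ (M2 ⊕ K) = M1 ⊕ M2, so the key drops out. Then M2 = (M1 ⊕ M2) ⊕ M1 over the first 10 bytes.
byte 0: (8b xor 43) xor 72 = c8 xor 72 = ba
byte 1: (3c xor 8a) xor 65 = b6 xor 65 = d3
byte 2: (1c xor 7d) xor 70 = 61 xor 70 = 11
byte 3: (df xor 2a) xor 6f = f5 xor 6f = 9a
byte 4: (2f xor c8) xor 72 = e7 xor 72 = 95
byte 5: (7f xor 5d) xor 74 = 22 xor 74 = 56
byte 6: (55 xor 13) xor 20 = 46 xor 20 = 66
byte 7: (30 xor a4) xor 73 = 94 xor 73 = e7
byte 8: (71 xor 62) xor 65 = 13 xor 65 = 76
byte 9: (c0 xor a4) xor 63 = 64 xor 63 = 07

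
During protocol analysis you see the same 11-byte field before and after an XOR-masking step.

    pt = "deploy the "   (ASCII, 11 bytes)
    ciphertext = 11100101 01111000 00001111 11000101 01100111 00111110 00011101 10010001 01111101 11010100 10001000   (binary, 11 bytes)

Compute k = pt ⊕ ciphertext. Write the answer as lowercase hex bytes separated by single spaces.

81 1d 7f a9 08 47 3d e5 15 b1 a8

Since ciphertext = pt ⊕ k, XORing both sides with pt gives k = pt ⊕ ciphertext.
byte 0: 01100100 xor 11100101 = 10000001
byte 1: 01100101 xor 01111000 = 00011101
byte 2: 01110000 xor 00001111 = 01111111
byte 3: 01101100 xor 11000101 = 10101001
byte 4: 01101111 xor 01100111 = 00001000
byte 5: 01111001 xor 00111110 = 01000111
byte 6: 00100000 xor 00011101 = 00111101
byte 7: 01110100 xor 10010001 = 11100101
byte 8: 01101000 xor 01111101 = 00010101
byte 9: 01100101 xor 11010100 = 10110001
byte 10: 00100000 xor 10001000 = 10101000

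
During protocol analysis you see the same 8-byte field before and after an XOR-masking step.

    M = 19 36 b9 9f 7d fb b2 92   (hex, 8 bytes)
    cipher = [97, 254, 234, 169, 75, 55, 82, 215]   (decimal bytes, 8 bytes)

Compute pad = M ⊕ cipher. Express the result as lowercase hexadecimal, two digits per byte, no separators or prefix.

Since cipher = M ⊕ pad, XORing both sides with M gives pad = M ⊕ cipher.
19 xor 61 = 78
36 xor fe = c8
b9 xor ea = 53
9f xor a9 = 36
7d xor 4b = 36
fb xor 37 = cc
b2 xor 52 = e0
92 xor d7 = 45

78c8533636cce045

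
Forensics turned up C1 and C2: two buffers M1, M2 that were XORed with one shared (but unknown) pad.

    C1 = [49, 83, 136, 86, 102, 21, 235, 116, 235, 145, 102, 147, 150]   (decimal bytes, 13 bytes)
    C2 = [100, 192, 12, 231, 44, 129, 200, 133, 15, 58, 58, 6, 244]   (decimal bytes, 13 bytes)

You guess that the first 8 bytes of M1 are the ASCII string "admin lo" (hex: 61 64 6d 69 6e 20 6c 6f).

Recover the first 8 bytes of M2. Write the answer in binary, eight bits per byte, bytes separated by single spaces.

00110100 11110111 11101001 11011000 00100100 10110100 01001111 10011110

First, C1 ⊕ C2 = (M1 ⊕ K) ⊕ (M2 ⊕ K) = M1 ⊕ M2, so the key drops out. Then M2 = (M1 ⊕ M2) ⊕ M1 over the first 8 bytes.
byte 0: (31 xor 64) xor 61 = 55 xor 61 = 34
byte 1: (53 xor c0) xor 64 = 93 xor 64 = f7
byte 2: (88 xor 0c) xor 6d = 84 xor 6d = e9
byte 3: (56 xor e7) xor 69 = b1 xor 69 = d8
byte 4: (66 xor 2c) xor 6e = 4a xor 6e = 24
byte 5: (15 xor 81) xor 20 = 94 xor 20 = b4
byte 6: (eb xor c8) xor 6c = 23 xor 6c = 4f
byte 7: (74 xor 85) xor 6f = f1 xor 6f = 9e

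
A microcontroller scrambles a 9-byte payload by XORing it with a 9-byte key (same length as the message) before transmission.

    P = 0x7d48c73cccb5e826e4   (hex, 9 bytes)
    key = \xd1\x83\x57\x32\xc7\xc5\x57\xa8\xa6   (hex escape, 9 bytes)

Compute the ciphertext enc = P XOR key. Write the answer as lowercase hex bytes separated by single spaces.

XOR is its own inverse, so applying the key byte-wise gives the result directly.
7d XOR d1 = ac
48 XOR 83 = cb
c7 XOR 57 = 90
3c XOR 32 = 0e
cc XOR c7 = 0b
b5 XOR c5 = 70
e8 XOR 57 = bf
26 XOR a8 = 8e
e4 XOR a6 = 42

ac cb 90 0e 0b 70 bf 8e 42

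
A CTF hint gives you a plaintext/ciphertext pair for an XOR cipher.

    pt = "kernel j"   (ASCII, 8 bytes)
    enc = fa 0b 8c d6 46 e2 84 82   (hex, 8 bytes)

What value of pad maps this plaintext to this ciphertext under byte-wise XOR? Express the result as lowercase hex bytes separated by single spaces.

91 6e fe b8 23 8e a4 e8

Since enc = pt ⊕ pad, XORing both sides with pt gives pad = pt ⊕ enc.
6b ^ fa = 91
65 ^ 0b = 6e
72 ^ 8c = fe
6e ^ d6 = b8
65 ^ 46 = 23
6c ^ e2 = 8e
20 ^ 84 = a4
6a ^ 82 = e8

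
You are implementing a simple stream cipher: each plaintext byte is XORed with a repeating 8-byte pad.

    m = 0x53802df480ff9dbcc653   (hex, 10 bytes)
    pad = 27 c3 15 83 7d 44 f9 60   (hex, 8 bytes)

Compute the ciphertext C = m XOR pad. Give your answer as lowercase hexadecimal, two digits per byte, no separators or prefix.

The 8-byte key repeats, so the effective keystream is 27 c3 15 83 7d 44 f9 60 27 c3.
byte 0: 53 ⊕ 27 = 74
byte 1: 80 ⊕ c3 = 43
byte 2: 2d ⊕ 15 = 38
byte 3: f4 ⊕ 83 = 77
byte 4: 80 ⊕ 7d = fd
byte 5: ff ⊕ 44 = bb
byte 6: 9d ⊕ f9 = 64
byte 7: bc ⊕ 60 = dc
byte 8: c6 ⊕ 27 = e1
byte 9: 53 ⊕ c3 = 90

74433877fdbb64dce190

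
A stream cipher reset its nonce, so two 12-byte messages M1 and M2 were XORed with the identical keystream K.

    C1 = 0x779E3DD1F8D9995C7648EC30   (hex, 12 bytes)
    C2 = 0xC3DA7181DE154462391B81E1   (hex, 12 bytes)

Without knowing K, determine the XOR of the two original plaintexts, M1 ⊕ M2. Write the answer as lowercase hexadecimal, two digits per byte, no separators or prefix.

C1 ⊕ C2 = (M1 ⊕ K) ⊕ (M2 ⊕ K) = M1 ⊕ M2 — the shared key cancels under XOR.
byte 0: 77 ⊕ c3 = b4
byte 1: 9e ⊕ da = 44
byte 2: 3d ⊕ 71 = 4c
byte 3: d1 ⊕ 81 = 50
byte 4: f8 ⊕ de = 26
byte 5: d9 ⊕ 15 = cc
byte 6: 99 ⊕ 44 = dd
byte 7: 5c ⊕ 62 = 3e
byte 8: 76 ⊕ 39 = 4f
byte 9: 48 ⊕ 1b = 53
byte 10: ec ⊕ 81 = 6d
byte 11: 30 ⊕ e1 = d1

b4444c5026ccdd3e4f536dd1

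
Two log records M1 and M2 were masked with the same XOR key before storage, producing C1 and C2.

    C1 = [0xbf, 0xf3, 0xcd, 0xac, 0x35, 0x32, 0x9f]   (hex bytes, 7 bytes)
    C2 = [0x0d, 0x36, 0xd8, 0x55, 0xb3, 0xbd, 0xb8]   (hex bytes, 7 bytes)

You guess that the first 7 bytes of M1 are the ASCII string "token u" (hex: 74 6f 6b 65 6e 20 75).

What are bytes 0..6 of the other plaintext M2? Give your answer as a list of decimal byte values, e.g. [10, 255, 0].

First, C1 ⊕ C2 = (M1 ⊕ K) ⊕ (M2 ⊕ K) = M1 ⊕ M2, so the key drops out. Then M2 = (M1 ⊕ M2) ⊕ M1 over the first 7 bytes.
byte 0: (bf XOR 0d) XOR 74 = b2 XOR 74 = c6
byte 1: (f3 XOR 36) XOR 6f = c5 XOR 6f = aa
byte 2: (cd XOR d8) XOR 6b = 15 XOR 6b = 7e
byte 3: (ac XOR 55) XOR 65 = f9 XOR 65 = 9c
byte 4: (35 XOR b3) XOR 6e = 86 XOR 6e = e8
byte 5: (32 XOR bd) XOR 20 = 8f XOR 20 = af
byte 6: (9f XOR b8) XOR 75 = 27 XOR 75 = 52

[198, 170, 126, 156, 232, 175, 82]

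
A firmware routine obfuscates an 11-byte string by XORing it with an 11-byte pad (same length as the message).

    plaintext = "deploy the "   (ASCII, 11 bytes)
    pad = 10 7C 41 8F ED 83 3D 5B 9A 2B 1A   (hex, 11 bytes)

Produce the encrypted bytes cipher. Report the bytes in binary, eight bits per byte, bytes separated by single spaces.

01110100 00011001 00110001 11100011 10000010 11111010 00011101 00101111 11110010 01001110 00111010

byte 0: 64 ⊕ 10 = 74
byte 1: 65 ⊕ 7c = 19
byte 2: 70 ⊕ 41 = 31
byte 3: 6c ⊕ 8f = e3
byte 4: 6f ⊕ ed = 82
byte 5: 79 ⊕ 83 = fa
byte 6: 20 ⊕ 3d = 1d
byte 7: 74 ⊕ 5b = 2f
byte 8: 68 ⊕ 9a = f2
byte 9: 65 ⊕ 2b = 4e
byte 10: 20 ⊕ 1a = 3a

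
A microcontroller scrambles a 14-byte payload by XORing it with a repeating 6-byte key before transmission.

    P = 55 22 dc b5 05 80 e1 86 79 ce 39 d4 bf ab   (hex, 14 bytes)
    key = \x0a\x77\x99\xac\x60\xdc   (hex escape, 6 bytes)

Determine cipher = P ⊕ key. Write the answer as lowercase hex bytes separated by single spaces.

5f 55 45 19 65 5c eb f1 e0 62 59 08 b5 dc

The 6-byte key repeats, so the effective keystream is 0a 77 99 ac 60 dc 0a 77 99 ac 60 dc 0a 77.
byte 0: 55 XOR 0a = 5f
byte 1: 22 XOR 77 = 55
byte 2: dc XOR 99 = 45
byte 3: b5 XOR ac = 19
byte 4: 05 XOR 60 = 65
byte 5: 80 XOR dc = 5c
byte 6: e1 XOR 0a = eb
byte 7: 86 XOR 77 = f1
byte 8: 79 XOR 99 = e0
byte 9: ce XOR ac = 62
byte 10: 39 XOR 60 = 59
byte 11: d4 XOR dc = 08
byte 12: bf XOR 0a = b5
byte 13: ab XOR 77 = dc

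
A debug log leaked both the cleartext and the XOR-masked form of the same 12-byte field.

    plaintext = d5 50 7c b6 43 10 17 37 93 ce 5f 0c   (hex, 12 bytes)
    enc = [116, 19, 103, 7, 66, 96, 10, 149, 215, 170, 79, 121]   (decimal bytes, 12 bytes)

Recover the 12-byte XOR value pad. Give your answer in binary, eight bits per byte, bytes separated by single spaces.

Since enc = plaintext ⊕ pad, XORing both sides with plaintext gives pad = plaintext ⊕ enc.
11010101 XOR 01110100 = 10100001
01010000 XOR 00010011 = 01000011
01111100 XOR 01100111 = 00011011
10110110 XOR 00000111 = 10110001
01000011 XOR 01000010 = 00000001
00010000 XOR 01100000 = 01110000
00010111 XOR 00001010 = 00011101
00110111 XOR 10010101 = 10100010
10010011 XOR 11010111 = 01000100
11001110 XOR 10101010 = 01100100
01011111 XOR 01001111 = 00010000
00001100 XOR 01111001 = 01110101

10100001 01000011 00011011 10110001 00000001 01110000 00011101 10100010 01000100 01100100 00010000 01110101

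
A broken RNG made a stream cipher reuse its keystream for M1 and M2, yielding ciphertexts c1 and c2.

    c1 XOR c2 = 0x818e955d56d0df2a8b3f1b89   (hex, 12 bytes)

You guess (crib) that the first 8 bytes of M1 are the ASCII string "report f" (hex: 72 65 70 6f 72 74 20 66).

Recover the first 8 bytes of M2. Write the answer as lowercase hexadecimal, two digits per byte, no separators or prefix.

f3ebe53224a4ff4c

Since c1 ⊕ c2 = M1 ⊕ M2, XORing with the guessed M1 bytes yields the corresponding M2 bytes: M2 = (c1 ⊕ c2) ⊕ M1.
129 XOR 114 = 243
142 XOR 101 = 235
149 XOR 112 = 229
 93 XOR 111 =  50
 86 XOR 114 =  36
208 XOR 116 = 164
223 XOR  32 = 255
 42 XOR 102 =  76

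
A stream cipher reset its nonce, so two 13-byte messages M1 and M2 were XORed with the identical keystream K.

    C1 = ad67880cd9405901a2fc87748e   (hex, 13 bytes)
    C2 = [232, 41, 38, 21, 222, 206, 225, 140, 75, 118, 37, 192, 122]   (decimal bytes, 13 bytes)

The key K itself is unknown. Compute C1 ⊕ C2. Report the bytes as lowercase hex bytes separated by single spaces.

45 4e ae 19 07 8e b8 8d e9 8a a2 b4 f4

C1 ⊕ C2 = (M1 ⊕ K) ⊕ (M2 ⊕ K) = M1 ⊕ M2 — the shared key cancels under XOR.
ad ^ e8 = 45
67 ^ 29 = 4e
88 ^ 26 = ae
0c ^ 15 = 19
d9 ^ de = 07
40 ^ ce = 8e
59 ^ e1 = b8
01 ^ 8c = 8d
a2 ^ 4b = e9
fc ^ 76 = 8a
87 ^ 25 = a2
74 ^ c0 = b4
8e ^ 7a = f4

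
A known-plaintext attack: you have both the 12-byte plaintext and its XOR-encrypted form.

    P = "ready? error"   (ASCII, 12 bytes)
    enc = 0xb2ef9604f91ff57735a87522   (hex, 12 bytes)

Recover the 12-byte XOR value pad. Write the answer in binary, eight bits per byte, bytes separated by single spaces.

11000000 10001010 11110111 01100000 10000000 00100000 11010101 00010010 01000111 11011010 00011010 01010000

Since enc = P ⊕ pad, XORing both sides with P gives pad = P ⊕ enc.
72 XOR b2 = c0
65 XOR ef = 8a
61 XOR 96 = f7
64 XOR 04 = 60
79 XOR f9 = 80
3f XOR 1f = 20
20 XOR f5 = d5
65 XOR 77 = 12
72 XOR 35 = 47
72 XOR a8 = da
6f XOR 75 = 1a
72 XOR 22 = 50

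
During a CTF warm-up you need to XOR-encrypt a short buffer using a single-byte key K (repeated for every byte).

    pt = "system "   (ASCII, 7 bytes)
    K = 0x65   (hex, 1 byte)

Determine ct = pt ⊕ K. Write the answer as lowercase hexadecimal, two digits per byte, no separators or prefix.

161c1611000845

The 1-byte key repeats, so the effective keystream is 65 65 65 65 65 65 65.
byte 0: 73 xor 65 = 16
byte 1: 79 xor 65 = 1c
byte 2: 73 xor 65 = 16
byte 3: 74 xor 65 = 11
byte 4: 65 xor 65 = 00
byte 5: 6d xor 65 = 08
byte 6: 20 xor 65 = 45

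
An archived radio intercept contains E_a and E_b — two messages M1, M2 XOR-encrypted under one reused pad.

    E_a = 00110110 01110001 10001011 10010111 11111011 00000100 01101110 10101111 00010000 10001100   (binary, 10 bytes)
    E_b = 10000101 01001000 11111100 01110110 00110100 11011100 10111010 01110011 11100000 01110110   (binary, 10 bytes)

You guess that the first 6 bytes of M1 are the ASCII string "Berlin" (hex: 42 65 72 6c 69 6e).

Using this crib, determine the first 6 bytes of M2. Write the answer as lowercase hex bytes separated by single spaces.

f1 5c 05 8d a6 b6

First, E_a ⊕ E_b = (M1 ⊕ K) ⊕ (M2 ⊕ K) = M1 ⊕ M2, so the key drops out. Then M2 = (M1 ⊕ M2) ⊕ M1 over the first 6 bytes.
byte 0: (36 XOR 85) XOR 42 = b3 XOR 42 = f1
byte 1: (71 XOR 48) XOR 65 = 39 XOR 65 = 5c
byte 2: (8b XOR fc) XOR 72 = 77 XOR 72 = 05
byte 3: (97 XOR 76) XOR 6c = e1 XOR 6c = 8d
byte 4: (fb XOR 34) XOR 69 = cf XOR 69 = a6
byte 5: (04 XOR dc) XOR 6e = d8 XOR 6e = b6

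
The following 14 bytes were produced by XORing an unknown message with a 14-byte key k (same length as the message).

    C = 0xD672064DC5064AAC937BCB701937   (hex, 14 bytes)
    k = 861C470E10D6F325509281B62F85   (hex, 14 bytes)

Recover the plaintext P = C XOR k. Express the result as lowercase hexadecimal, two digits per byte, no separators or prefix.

11010110 xor 10000110 = 01010000
01110010 xor 00011100 = 01101110
00000110 xor 01000111 = 01000001
01001101 xor 00001110 = 01000011
11000101 xor 00010000 = 11010101
00000110 xor 11010110 = 11010000
01001010 xor 11110011 = 10111001
10101100 xor 00100101 = 10001001
10010011 xor 01010000 = 11000011
01111011 xor 10010010 = 11101001
11001011 xor 10000001 = 01001010
01110000 xor 10110110 = 11000110
00011001 xor 00101111 = 00110110
00110111 xor 10000101 = 10110010

506e4143d5d0b989c3e94ac636b2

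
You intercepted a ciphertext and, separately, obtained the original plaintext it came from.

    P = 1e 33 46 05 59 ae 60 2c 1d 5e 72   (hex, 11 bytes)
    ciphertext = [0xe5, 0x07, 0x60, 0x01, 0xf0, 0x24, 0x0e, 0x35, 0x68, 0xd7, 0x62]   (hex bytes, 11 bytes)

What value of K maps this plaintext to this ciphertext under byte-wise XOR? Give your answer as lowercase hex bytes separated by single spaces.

Since ciphertext = P ⊕ K, XORing both sides with P gives K = P ⊕ ciphertext.
byte 0:  30 ⊕ 229 = 251
byte 1:  51 ⊕   7 =  52
byte 2:  70 ⊕  96 =  38
byte 3:   5 ⊕   1 =   4
byte 4:  89 ⊕ 240 = 169
byte 5: 174 ⊕  36 = 138
byte 6:  96 ⊕  14 = 110
byte 7:  44 ⊕  53 =  25
byte 8:  29 ⊕ 104 = 117
byte 9:  94 ⊕ 215 = 137
byte 10: 114 ⊕  98 =  16

fb 34 26 04 a9 8a 6e 19 75 89 10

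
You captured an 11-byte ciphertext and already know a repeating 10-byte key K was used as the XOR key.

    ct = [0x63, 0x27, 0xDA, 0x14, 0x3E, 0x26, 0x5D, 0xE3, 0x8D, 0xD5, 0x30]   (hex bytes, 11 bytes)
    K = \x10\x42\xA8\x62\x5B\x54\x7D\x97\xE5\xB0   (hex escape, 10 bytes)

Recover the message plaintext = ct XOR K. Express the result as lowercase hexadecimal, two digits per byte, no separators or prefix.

The 10-byte key repeats, so the effective keystream is 10 42 a8 62 5b 54 7d 97 e5 b0 10.
byte 0:  99 XOR  16 = 115
byte 1:  39 XOR  66 = 101
byte 2: 218 XOR 168 = 114
byte 3:  20 XOR  98 = 118
byte 4:  62 XOR  91 = 101
byte 5:  38 XOR  84 = 114
byte 6:  93 XOR 125 =  32
byte 7: 227 XOR 151 = 116
byte 8: 141 XOR 229 = 104
byte 9: 213 XOR 176 = 101
byte 10:  48 XOR  16 =  32

7365727665722074686520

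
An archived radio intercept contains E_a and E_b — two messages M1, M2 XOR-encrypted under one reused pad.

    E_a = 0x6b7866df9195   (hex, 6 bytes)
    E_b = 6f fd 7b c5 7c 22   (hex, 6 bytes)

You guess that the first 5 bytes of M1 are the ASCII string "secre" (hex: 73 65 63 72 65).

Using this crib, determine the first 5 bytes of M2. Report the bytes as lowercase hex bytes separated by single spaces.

77 e0 7e 68 88

First, E_a ⊕ E_b = (M1 ⊕ K) ⊕ (M2 ⊕ K) = M1 ⊕ M2, so the key drops out. Then M2 = (M1 ⊕ M2) ⊕ M1 over the first 5 bytes.
byte 0: (6b XOR 6f) XOR 73 = 04 XOR 73 = 77
byte 1: (78 XOR fd) XOR 65 = 85 XOR 65 = e0
byte 2: (66 XOR 7b) XOR 63 = 1d XOR 63 = 7e
byte 3: (df XOR c5) XOR 72 = 1a XOR 72 = 68
byte 4: (91 XOR 7c) XOR 65 = ed XOR 65 = 88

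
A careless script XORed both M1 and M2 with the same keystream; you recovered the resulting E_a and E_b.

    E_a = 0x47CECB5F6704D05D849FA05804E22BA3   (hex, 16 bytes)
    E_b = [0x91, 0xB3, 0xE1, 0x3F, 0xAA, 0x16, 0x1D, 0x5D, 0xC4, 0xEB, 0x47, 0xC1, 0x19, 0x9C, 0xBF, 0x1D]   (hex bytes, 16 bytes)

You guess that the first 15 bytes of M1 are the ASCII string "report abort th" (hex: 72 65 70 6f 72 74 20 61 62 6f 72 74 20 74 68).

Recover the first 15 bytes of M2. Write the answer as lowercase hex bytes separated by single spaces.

First, E_a ⊕ E_b = (M1 ⊕ K) ⊕ (M2 ⊕ K) = M1 ⊕ M2, so the key drops out. Then M2 = (M1 ⊕ M2) ⊕ M1 over the first 15 bytes.
byte 0: (47 ^ 91) ^ 72 = d6 ^ 72 = a4
byte 1: (ce ^ b3) ^ 65 = 7d ^ 65 = 18
byte 2: (cb ^ e1) ^ 70 = 2a ^ 70 = 5a
byte 3: (5f ^ 3f) ^ 6f = 60 ^ 6f = 0f
byte 4: (67 ^ aa) ^ 72 = cd ^ 72 = bf
byte 5: (04 ^ 16) ^ 74 = 12 ^ 74 = 66
byte 6: (d0 ^ 1d) ^ 20 = cd ^ 20 = ed
byte 7: (5d ^ 5d) ^ 61 = 00 ^ 61 = 61
byte 8: (84 ^ c4) ^ 62 = 40 ^ 62 = 22
byte 9: (9f ^ eb) ^ 6f = 74 ^ 6f = 1b
byte 10: (a0 ^ 47) ^ 72 = e7 ^ 72 = 95
byte 11: (58 ^ c1) ^ 74 = 99 ^ 74 = ed
byte 12: (04 ^ 19) ^ 20 = 1d ^ 20 = 3d
byte 13: (e2 ^ 9c) ^ 74 = 7e ^ 74 = 0a
byte 14: (2b ^ bf) ^ 68 = 94 ^ 68 = fc

a4 18 5a 0f bf 66 ed 61 22 1b 95 ed 3d 0a fc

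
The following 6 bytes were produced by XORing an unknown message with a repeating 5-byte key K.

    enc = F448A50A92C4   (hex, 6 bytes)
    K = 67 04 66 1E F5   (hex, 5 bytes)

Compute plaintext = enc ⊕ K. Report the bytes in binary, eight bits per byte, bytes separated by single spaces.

The 5-byte key repeats, so the effective keystream is 67 04 66 1e f5 67.
byte 0: 11110100 xor 01100111 = 10010011
byte 1: 01001000 xor 00000100 = 01001100
byte 2: 10100101 xor 01100110 = 11000011
byte 3: 00001010 xor 00011110 = 00010100
byte 4: 10010010 xor 11110101 = 01100111
byte 5: 11000100 xor 01100111 = 10100011

10010011 01001100 11000011 00010100 01100111 10100011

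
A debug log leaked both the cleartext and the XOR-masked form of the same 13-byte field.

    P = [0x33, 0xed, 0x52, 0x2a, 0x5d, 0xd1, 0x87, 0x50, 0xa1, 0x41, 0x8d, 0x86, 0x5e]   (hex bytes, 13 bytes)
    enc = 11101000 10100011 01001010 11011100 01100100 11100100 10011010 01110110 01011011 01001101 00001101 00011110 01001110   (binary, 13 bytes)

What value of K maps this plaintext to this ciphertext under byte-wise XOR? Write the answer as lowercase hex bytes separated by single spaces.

Since enc = P ⊕ K, XORing both sides with P gives K = P ⊕ enc.
byte 0: 00110011 ^ 11101000 = 11011011
byte 1: 11101101 ^ 10100011 = 01001110
byte 2: 01010010 ^ 01001010 = 00011000
byte 3: 00101010 ^ 11011100 = 11110110
byte 4: 01011101 ^ 01100100 = 00111001
byte 5: 11010001 ^ 11100100 = 00110101
byte 6: 10000111 ^ 10011010 = 00011101
byte 7: 01010000 ^ 01110110 = 00100110
byte 8: 10100001 ^ 01011011 = 11111010
byte 9: 01000001 ^ 01001101 = 00001100
byte 10: 10001101 ^ 00001101 = 10000000
byte 11: 10000110 ^ 00011110 = 10011000
byte 12: 01011110 ^ 01001110 = 00010000

db 4e 18 f6 39 35 1d 26 fa 0c 80 98 10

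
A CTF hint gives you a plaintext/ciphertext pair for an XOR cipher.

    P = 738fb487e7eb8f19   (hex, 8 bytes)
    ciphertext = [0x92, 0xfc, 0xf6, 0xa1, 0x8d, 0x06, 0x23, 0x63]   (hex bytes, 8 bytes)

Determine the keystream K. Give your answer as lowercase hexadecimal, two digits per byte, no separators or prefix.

e17342266aedac7a

Since ciphertext = P ⊕ K, XORing both sides with P gives K = P ⊕ ciphertext.
01110011 XOR 10010010 = 11100001
10001111 XOR 11111100 = 01110011
10110100 XOR 11110110 = 01000010
10000111 XOR 10100001 = 00100110
11100111 XOR 10001101 = 01101010
11101011 XOR 00000110 = 11101101
10001111 XOR 00100011 = 10101100
00011001 XOR 01100011 = 01111010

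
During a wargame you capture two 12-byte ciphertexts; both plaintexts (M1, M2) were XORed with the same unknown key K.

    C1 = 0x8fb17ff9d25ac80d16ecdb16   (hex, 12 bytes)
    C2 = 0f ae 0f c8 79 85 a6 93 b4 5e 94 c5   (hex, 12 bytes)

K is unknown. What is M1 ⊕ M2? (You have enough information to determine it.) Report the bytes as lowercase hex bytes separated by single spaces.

C1 ⊕ C2 = (M1 ⊕ K) ⊕ (M2 ⊕ K) = M1 ⊕ M2 — the shared key cancels under XOR.
8f XOR 0f = 80
b1 XOR ae = 1f
7f XOR 0f = 70
f9 XOR c8 = 31
d2 XOR 79 = ab
5a XOR 85 = df
c8 XOR a6 = 6e
0d XOR 93 = 9e
16 XOR b4 = a2
ec XOR 5e = b2
db XOR 94 = 4f
16 XOR c5 = d3

80 1f 70 31 ab df 6e 9e a2 b2 4f d3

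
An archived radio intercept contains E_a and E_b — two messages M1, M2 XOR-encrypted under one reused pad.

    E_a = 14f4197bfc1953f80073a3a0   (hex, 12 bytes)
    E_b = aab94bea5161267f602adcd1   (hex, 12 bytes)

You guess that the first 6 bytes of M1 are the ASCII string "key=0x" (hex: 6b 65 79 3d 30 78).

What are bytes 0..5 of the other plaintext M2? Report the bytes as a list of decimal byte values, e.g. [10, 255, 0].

[213, 40, 43, 172, 157, 0]

First, E_a ⊕ E_b = (M1 ⊕ K) ⊕ (M2 ⊕ K) = M1 ⊕ M2, so the key drops out. Then M2 = (M1 ⊕ M2) ⊕ M1 over the first 6 bytes.
byte 0: (14 XOR aa) XOR 6b = be XOR 6b = d5
byte 1: (f4 XOR b9) XOR 65 = 4d XOR 65 = 28
byte 2: (19 XOR 4b) XOR 79 = 52 XOR 79 = 2b
byte 3: (7b XOR ea) XOR 3d = 91 XOR 3d = ac
byte 4: (fc XOR 51) XOR 30 = ad XOR 30 = 9d
byte 5: (19 XOR 61) XOR 78 = 78 XOR 78 = 00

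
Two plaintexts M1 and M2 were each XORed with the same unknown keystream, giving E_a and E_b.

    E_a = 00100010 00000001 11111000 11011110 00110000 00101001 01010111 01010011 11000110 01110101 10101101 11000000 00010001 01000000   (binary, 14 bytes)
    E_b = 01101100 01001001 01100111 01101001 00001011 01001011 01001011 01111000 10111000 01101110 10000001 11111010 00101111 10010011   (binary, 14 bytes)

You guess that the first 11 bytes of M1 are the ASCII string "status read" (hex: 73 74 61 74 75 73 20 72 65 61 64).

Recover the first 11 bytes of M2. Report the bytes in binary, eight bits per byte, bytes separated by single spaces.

00111101 00111100 11111110 11000011 01001110 00010001 00111100 01011001 00011011 01111010 01001000

First, E_a ⊕ E_b = (M1 ⊕ K) ⊕ (M2 ⊕ K) = M1 ⊕ M2, so the key drops out. Then M2 = (M1 ⊕ M2) ⊕ M1 over the first 11 bytes.
byte 0: (22 XOR 6c) XOR 73 = 4e XOR 73 = 3d
byte 1: (01 XOR 49) XOR 74 = 48 XOR 74 = 3c
byte 2: (f8 XOR 67) XOR 61 = 9f XOR 61 = fe
byte 3: (de XOR 69) XOR 74 = b7 XOR 74 = c3
byte 4: (30 XOR 0b) XOR 75 = 3b XOR 75 = 4e
byte 5: (29 XOR 4b) XOR 73 = 62 XOR 73 = 11
byte 6: (57 XOR 4b) XOR 20 = 1c XOR 20 = 3c
byte 7: (53 XOR 78) XOR 72 = 2b XOR 72 = 59
byte 8: (c6 XOR b8) XOR 65 = 7e XOR 65 = 1b
byte 9: (75 XOR 6e) XOR 61 = 1b XOR 61 = 7a
byte 10: (ad XOR 81) XOR 64 = 2c XOR 64 = 48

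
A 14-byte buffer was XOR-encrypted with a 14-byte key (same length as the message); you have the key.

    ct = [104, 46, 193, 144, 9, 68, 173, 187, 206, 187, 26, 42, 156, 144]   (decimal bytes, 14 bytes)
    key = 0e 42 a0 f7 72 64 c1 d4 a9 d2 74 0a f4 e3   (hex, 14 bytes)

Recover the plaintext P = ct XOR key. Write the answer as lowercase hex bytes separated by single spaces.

68 ⊕ 0e = 66
2e ⊕ 42 = 6c
c1 ⊕ a0 = 61
90 ⊕ f7 = 67
09 ⊕ 72 = 7b
44 ⊕ 64 = 20
ad ⊕ c1 = 6c
bb ⊕ d4 = 6f
ce ⊕ a9 = 67
bb ⊕ d2 = 69
1a ⊕ 74 = 6e
2a ⊕ 0a = 20
9c ⊕ f4 = 68
90 ⊕ e3 = 73

66 6c 61 67 7b 20 6c 6f 67 69 6e 20 68 73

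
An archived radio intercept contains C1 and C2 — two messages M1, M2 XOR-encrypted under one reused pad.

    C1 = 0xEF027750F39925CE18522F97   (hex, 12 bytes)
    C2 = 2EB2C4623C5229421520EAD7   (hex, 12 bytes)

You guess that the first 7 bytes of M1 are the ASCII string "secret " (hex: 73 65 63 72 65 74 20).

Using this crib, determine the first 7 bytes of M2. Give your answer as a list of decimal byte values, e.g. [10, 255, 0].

[178, 213, 208, 64, 170, 191, 44]

First, C1 ⊕ C2 = (M1 ⊕ K) ⊕ (M2 ⊕ K) = M1 ⊕ M2, so the key drops out. Then M2 = (M1 ⊕ M2) ⊕ M1 over the first 7 bytes.
byte 0: (ef ⊕ 2e) ⊕ 73 = c1 ⊕ 73 = b2
byte 1: (02 ⊕ b2) ⊕ 65 = b0 ⊕ 65 = d5
byte 2: (77 ⊕ c4) ⊕ 63 = b3 ⊕ 63 = d0
byte 3: (50 ⊕ 62) ⊕ 72 = 32 ⊕ 72 = 40
byte 4: (f3 ⊕ 3c) ⊕ 65 = cf ⊕ 65 = aa
byte 5: (99 ⊕ 52) ⊕ 74 = cb ⊕ 74 = bf
byte 6: (25 ⊕ 29) ⊕ 20 = 0c ⊕ 20 = 2c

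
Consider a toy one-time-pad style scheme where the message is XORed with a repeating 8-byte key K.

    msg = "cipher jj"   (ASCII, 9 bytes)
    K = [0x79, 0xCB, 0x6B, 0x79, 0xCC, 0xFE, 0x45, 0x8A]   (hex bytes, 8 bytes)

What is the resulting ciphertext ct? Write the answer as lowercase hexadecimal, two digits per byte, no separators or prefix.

1aa21b11a98c65e013

The 8-byte key repeats, so the effective keystream is 79 cb 6b 79 cc fe 45 8a 79.
byte 0: 63 ^ 79 = 1a
byte 1: 69 ^ cb = a2
byte 2: 70 ^ 6b = 1b
byte 3: 68 ^ 79 = 11
byte 4: 65 ^ cc = a9
byte 5: 72 ^ fe = 8c
byte 6: 20 ^ 45 = 65
byte 7: 6a ^ 8a = e0
byte 8: 6a ^ 79 = 13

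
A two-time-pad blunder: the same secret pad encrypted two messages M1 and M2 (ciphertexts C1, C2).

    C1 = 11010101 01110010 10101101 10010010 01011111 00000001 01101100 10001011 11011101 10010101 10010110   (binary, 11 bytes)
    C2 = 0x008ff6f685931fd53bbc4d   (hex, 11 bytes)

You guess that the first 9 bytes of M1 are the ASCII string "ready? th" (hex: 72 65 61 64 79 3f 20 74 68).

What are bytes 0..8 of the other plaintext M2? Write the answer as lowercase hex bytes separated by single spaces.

a7 98 3a 00 a3 ad 53 2a 8e

First, C1 ⊕ C2 = (M1 ⊕ K) ⊕ (M2 ⊕ K) = M1 ⊕ M2, so the key drops out. Then M2 = (M1 ⊕ M2) ⊕ M1 over the first 9 bytes.
byte 0: (d5 ⊕ 00) ⊕ 72 = d5 ⊕ 72 = a7
byte 1: (72 ⊕ 8f) ⊕ 65 = fd ⊕ 65 = 98
byte 2: (ad ⊕ f6) ⊕ 61 = 5b ⊕ 61 = 3a
byte 3: (92 ⊕ f6) ⊕ 64 = 64 ⊕ 64 = 00
byte 4: (5f ⊕ 85) ⊕ 79 = da ⊕ 79 = a3
byte 5: (01 ⊕ 93) ⊕ 3f = 92 ⊕ 3f = ad
byte 6: (6c ⊕ 1f) ⊕ 20 = 73 ⊕ 20 = 53
byte 7: (8b ⊕ d5) ⊕ 74 = 5e ⊕ 74 = 2a
byte 8: (dd ⊕ 3b) ⊕ 68 = e6 ⊕ 68 = 8e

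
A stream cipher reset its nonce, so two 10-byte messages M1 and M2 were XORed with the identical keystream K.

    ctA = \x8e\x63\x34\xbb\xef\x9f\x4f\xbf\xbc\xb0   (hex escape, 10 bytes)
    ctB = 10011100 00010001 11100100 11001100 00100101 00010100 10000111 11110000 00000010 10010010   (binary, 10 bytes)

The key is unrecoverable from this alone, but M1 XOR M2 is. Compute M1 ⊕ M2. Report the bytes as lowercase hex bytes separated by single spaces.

ctA ⊕ ctB = (M1 ⊕ K) ⊕ (M2 ⊕ K) = M1 ⊕ M2 — the shared key cancels under XOR.
10001110 ^ 10011100 = 00010010
01100011 ^ 00010001 = 01110010
00110100 ^ 11100100 = 11010000
10111011 ^ 11001100 = 01110111
11101111 ^ 00100101 = 11001010
10011111 ^ 00010100 = 10001011
01001111 ^ 10000111 = 11001000
10111111 ^ 11110000 = 01001111
10111100 ^ 00000010 = 10111110
10110000 ^ 10010010 = 00100010

12 72 d0 77 ca 8b c8 4f be 22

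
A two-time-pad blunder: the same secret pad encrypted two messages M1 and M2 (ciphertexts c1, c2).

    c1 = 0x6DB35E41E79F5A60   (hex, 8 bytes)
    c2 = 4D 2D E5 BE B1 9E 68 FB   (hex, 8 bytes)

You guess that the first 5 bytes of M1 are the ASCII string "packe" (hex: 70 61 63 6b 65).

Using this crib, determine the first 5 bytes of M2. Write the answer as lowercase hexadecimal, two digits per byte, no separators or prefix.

First, c1 ⊕ c2 = (M1 ⊕ K) ⊕ (M2 ⊕ K) = M1 ⊕ M2, so the key drops out. Then M2 = (M1 ⊕ M2) ⊕ M1 over the first 5 bytes.
byte 0: (6d ^ 4d) ^ 70 = 20 ^ 70 = 50
byte 1: (b3 ^ 2d) ^ 61 = 9e ^ 61 = ff
byte 2: (5e ^ e5) ^ 63 = bb ^ 63 = d8
byte 3: (41 ^ be) ^ 6b = ff ^ 6b = 94
byte 4: (e7 ^ b1) ^ 65 = 56 ^ 65 = 33

50ffd89433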